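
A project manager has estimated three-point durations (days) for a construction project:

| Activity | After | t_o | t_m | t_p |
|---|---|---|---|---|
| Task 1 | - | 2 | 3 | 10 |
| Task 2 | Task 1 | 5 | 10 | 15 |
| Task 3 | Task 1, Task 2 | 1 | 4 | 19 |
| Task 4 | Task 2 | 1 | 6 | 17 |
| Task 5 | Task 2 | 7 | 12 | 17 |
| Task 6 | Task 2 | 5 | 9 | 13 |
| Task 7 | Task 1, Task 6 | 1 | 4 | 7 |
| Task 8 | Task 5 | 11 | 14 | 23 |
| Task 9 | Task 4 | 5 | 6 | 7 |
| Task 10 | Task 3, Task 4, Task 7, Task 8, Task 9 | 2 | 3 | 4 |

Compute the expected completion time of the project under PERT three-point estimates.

te_Task 1 = (2 + 4·3 + 10)/6 = 24/6 = 4
te_Task 2 = (5 + 4·10 + 15)/6 = 60/6 = 10
te_Task 3 = (1 + 4·4 + 19)/6 = 36/6 = 6
te_Task 4 = (1 + 4·6 + 17)/6 = 42/6 = 7
te_Task 5 = (7 + 4·12 + 17)/6 = 72/6 = 12
te_Task 6 = (5 + 4·9 + 13)/6 = 54/6 = 9
te_Task 7 = (1 + 4·4 + 7)/6 = 24/6 = 4
te_Task 8 = (11 + 4·14 + 23)/6 = 90/6 = 15
te_Task 9 = (5 + 4·6 + 7)/6 = 36/6 = 6
te_Task 10 = (2 + 4·3 + 4)/6 = 18/6 = 3

Forward pass:
ES_Task 1 = 0; EF_Task 1 = 4
ES_Task 2 = 4; EF_Task 2 = 4+10 = 14
ES_Task 3 = max(EF_Task 1=4, EF_Task 2=14) = 14; EF_Task 3 = 14+6 = 20
ES_Task 4 = 14; EF_Task 4 = 14+7 = 21
ES_Task 5 = 14; EF_Task 5 = 14+12 = 26
ES_Task 6 = 14; EF_Task 6 = 14+9 = 23
ES_Task 7 = max(EF_Task 1=4, EF_Task 6=23) = 23; EF_Task 7 = 23+4 = 27
ES_Task 8 = 26; EF_Task 8 = 26+15 = 41
ES_Task 9 = 21; EF_Task 9 = 21+6 = 27
ES_Task 10 = max(EF_Task 3=20, EF_Task 4=21, EF_Task 7=27, EF_Task 8=41, EF_Task 9=27) = 41; EF_Task 10 = 41+3 = 44
Expected project duration μ = 44 days. Critical path: Task 1 → Task 2 → Task 5 → Task 8 → Task 10.

44 days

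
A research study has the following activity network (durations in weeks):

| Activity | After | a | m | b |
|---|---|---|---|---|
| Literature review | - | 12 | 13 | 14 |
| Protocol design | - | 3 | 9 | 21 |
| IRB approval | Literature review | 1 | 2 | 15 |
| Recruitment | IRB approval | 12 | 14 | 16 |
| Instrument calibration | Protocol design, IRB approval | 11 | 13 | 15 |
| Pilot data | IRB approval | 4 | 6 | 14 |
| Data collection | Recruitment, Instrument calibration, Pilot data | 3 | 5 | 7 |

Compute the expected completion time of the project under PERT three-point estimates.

36 weeks

te_Literature review = (12 + 4·13 + 14)/6 = 78/6 = 13
te_Protocol design = (3 + 4·9 + 21)/6 = 60/6 = 10
te_IRB approval = (1 + 4·2 + 15)/6 = 24/6 = 4
te_Recruitment = (12 + 4·14 + 16)/6 = 84/6 = 14
te_Instrument calibration = (11 + 4·13 + 15)/6 = 78/6 = 13
te_Pilot data = (4 + 4·6 + 14)/6 = 42/6 = 7
te_Data collection = (3 + 4·5 + 7)/6 = 30/6 = 5

Forward pass:
ES_Literature review = 0; EF_Literature review = 13
ES_Protocol design = 0; EF_Protocol design = 10
ES_IRB approval = 13; EF_IRB approval = 13+4 = 17
ES_Recruitment = 17; EF_Recruitment = 17+14 = 31
ES_Instrument calibration = max(EF_Protocol design=10, EF_IRB approval=17) = 17; EF_Instrument calibration = 17+13 = 30
ES_Pilot data = 17; EF_Pilot data = 17+7 = 24
ES_Data collection = max(EF_Recruitment=31, EF_Instrument calibration=30, EF_Pilot data=24) = 31; EF_Data collection = 31+5 = 36
Expected project duration μ = 36 weeks. Critical path: Literature review → IRB approval → Recruitment → Data collection.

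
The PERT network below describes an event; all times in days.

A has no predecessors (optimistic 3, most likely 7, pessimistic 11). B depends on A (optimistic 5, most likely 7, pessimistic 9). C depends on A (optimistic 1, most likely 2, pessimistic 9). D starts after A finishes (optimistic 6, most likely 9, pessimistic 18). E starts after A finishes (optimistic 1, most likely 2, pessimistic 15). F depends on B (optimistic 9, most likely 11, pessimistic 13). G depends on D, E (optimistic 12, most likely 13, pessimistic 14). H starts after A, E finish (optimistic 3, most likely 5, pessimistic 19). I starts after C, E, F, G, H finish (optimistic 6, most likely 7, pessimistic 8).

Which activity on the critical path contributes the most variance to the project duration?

D

te_A = (3 + 4·7 + 11)/6 = 42/6 = 7; σ²_A = ((11−3)/6)² = 1.778
te_B = (5 + 4·7 + 9)/6 = 42/6 = 7; σ²_B = ((9−5)/6)² = 0.444
te_C = (1 + 4·2 + 9)/6 = 18/6 = 3; σ²_C = ((9−1)/6)² = 1.778
te_D = (6 + 4·9 + 18)/6 = 60/6 = 10; σ²_D = ((18−6)/6)² = 4.000
te_E = (1 + 4·2 + 15)/6 = 24/6 = 4; σ²_E = ((15−1)/6)² = 5.444
te_F = (9 + 4·11 + 13)/6 = 66/6 = 11; σ²_F = ((13−9)/6)² = 0.444
te_G = (12 + 4·13 + 14)/6 = 78/6 = 13; σ²_G = ((14−12)/6)² = 0.111
te_H = (3 + 4·5 + 19)/6 = 42/6 = 7; σ²_H = ((19−3)/6)² = 7.111
te_I = (6 + 4·7 + 8)/6 = 42/6 = 7; σ²_I = ((8−6)/6)² = 0.111

Forward pass:
ES_A = 0; EF_A = 7
ES_B = 7; EF_B = 7+7 = 14
ES_C = 7; EF_C = 7+3 = 10
ES_D = 7; EF_D = 7+10 = 17
ES_E = 7; EF_E = 7+4 = 11
ES_F = 14; EF_F = 14+11 = 25
ES_G = max(EF_D=17, EF_E=11) = 17; EF_G = 17+13 = 30
ES_H = max(EF_A=7, EF_E=11) = 11; EF_H = 11+7 = 18
ES_I = max(EF_C=10, EF_E=11, EF_F=25, EF_G=30, EF_H=18) = 30; EF_I = 30+7 = 37
Expected project duration μ = 37 days. Critical path: A → D → G → I.

Variances on critical path: σ²_A=1.778, σ²_D=4.000, σ²_G=0.111, σ²_I=0.111.
Largest is σ²_D = 4.000.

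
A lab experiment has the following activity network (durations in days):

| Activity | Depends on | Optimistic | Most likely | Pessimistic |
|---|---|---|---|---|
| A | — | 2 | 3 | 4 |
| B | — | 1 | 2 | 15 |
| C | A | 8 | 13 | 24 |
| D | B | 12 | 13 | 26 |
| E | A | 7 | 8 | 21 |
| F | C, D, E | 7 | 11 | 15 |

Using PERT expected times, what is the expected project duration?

30 days

te_A = (2 + 4·3 + 4)/6 = 18/6 = 3
te_B = (1 + 4·2 + 15)/6 = 24/6 = 4
te_C = (8 + 4·13 + 24)/6 = 84/6 = 14
te_D = (12 + 4·13 + 26)/6 = 90/6 = 15
te_E = (7 + 4·8 + 21)/6 = 60/6 = 10
te_F = (7 + 4·11 + 15)/6 = 66/6 = 11

Forward pass:
ES_A = 0; EF_A = 3
ES_B = 0; EF_B = 4
ES_C = 3; EF_C = 3+14 = 17
ES_D = 4; EF_D = 4+15 = 19
ES_E = 3; EF_E = 3+10 = 13
ES_F = max(EF_C=17, EF_D=19, EF_E=13) = 19; EF_F = 19+11 = 30
Expected project duration μ = 30 days. Critical path: B → D → F.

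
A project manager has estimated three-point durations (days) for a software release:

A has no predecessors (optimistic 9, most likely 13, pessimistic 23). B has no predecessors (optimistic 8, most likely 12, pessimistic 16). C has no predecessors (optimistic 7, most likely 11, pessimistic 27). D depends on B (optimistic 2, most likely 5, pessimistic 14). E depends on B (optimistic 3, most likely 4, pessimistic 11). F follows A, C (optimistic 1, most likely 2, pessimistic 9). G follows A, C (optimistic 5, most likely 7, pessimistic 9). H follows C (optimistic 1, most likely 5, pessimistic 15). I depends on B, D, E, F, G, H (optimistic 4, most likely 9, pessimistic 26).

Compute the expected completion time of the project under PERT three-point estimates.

te_A = (9 + 4·13 + 23)/6 = 84/6 = 14
te_B = (8 + 4·12 + 16)/6 = 72/6 = 12
te_C = (7 + 4·11 + 27)/6 = 78/6 = 13
te_D = (2 + 4·5 + 14)/6 = 36/6 = 6
te_E = (3 + 4·4 + 11)/6 = 30/6 = 5
te_F = (1 + 4·2 + 9)/6 = 18/6 = 3
te_G = (5 + 4·7 + 9)/6 = 42/6 = 7
te_H = (1 + 4·5 + 15)/6 = 36/6 = 6
te_I = (4 + 4·9 + 26)/6 = 66/6 = 11

Forward pass:
ES_A = 0; EF_A = 14
ES_B = 0; EF_B = 12
ES_C = 0; EF_C = 13
ES_D = 12; EF_D = 12+6 = 18
ES_E = 12; EF_E = 12+5 = 17
ES_F = max(EF_A=14, EF_C=13) = 14; EF_F = 14+3 = 17
ES_G = max(EF_A=14, EF_C=13) = 14; EF_G = 14+7 = 21
ES_H = 13; EF_H = 13+6 = 19
ES_I = max(EF_B=12, EF_D=18, EF_E=17, EF_F=17, EF_G=21, EF_H=19) = 21; EF_I = 21+11 = 32
Expected project duration μ = 32 days. Critical path: A → G → I.

32 days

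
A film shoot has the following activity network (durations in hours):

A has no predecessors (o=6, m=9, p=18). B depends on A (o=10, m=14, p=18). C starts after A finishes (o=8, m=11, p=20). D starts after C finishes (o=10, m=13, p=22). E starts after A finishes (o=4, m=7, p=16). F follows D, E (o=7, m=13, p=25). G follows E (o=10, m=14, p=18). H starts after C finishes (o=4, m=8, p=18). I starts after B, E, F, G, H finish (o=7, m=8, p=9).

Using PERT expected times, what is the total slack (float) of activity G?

18 hours

te_A = (6 + 4·9 + 18)/6 = 60/6 = 10
te_B = (10 + 4·14 + 18)/6 = 84/6 = 14
te_C = (8 + 4·11 + 20)/6 = 72/6 = 12
te_D = (10 + 4·13 + 22)/6 = 84/6 = 14
te_E = (4 + 4·7 + 16)/6 = 48/6 = 8
te_F = (7 + 4·13 + 25)/6 = 84/6 = 14
te_G = (10 + 4·14 + 18)/6 = 84/6 = 14
te_H = (4 + 4·8 + 18)/6 = 54/6 = 9
te_I = (7 + 4·8 + 9)/6 = 48/6 = 8

Forward pass:
ES_A = 0; EF_A = 10
ES_B = 10; EF_B = 10+14 = 24
ES_C = 10; EF_C = 10+12 = 22
ES_D = 22; EF_D = 22+14 = 36
ES_E = 10; EF_E = 10+8 = 18
ES_F = max(EF_D=36, EF_E=18) = 36; EF_F = 36+14 = 50
ES_G = 18; EF_G = 18+14 = 32
ES_H = 22; EF_H = 22+9 = 31
ES_I = max(EF_B=24, EF_E=18, EF_F=50, EF_G=32, EF_H=31) = 50; EF_I = 50+8 = 58
Expected project duration μ = 58 hours. Critical path: A → C → D → F → I.

Backward pass:
LF_I = 58; LS_I = 58−8 = 50
LF_H = LS_I = 50; LS_H = 50−9 = 41
LF_G = LS_I = 50; LS_G = 50−14 = 36
LF_F = LS_I = 50; LS_F = 50−14 = 36
LF_E = min(LS_F=36, LS_G=36, LS_I=50) = 36; LS_E = 36−8 = 28
LF_D = LS_F = 36; LS_D = 36−14 = 22
LF_C = min(LS_D=22, LS_H=41) = 22; LS_C = 22−12 = 10
LF_B = LS_I = 50; LS_B = 50−14 = 36
LF_A = min(LS_B=36, LS_C=10, LS_E=28) = 10; LS_A = 10−10 = 0
Slack_G = LS_G − ES_G = 36 − 18 = 18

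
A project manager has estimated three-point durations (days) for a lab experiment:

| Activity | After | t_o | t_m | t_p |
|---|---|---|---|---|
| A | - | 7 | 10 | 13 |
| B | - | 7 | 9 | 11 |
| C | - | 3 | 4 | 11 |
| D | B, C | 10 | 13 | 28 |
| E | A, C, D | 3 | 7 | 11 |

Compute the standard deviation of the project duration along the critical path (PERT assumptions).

te_A = (7 + 4·10 + 13)/6 = 60/6 = 10; σ²_A = ((13−7)/6)² = 1.000
te_B = (7 + 4·9 + 11)/6 = 54/6 = 9; σ²_B = ((11−7)/6)² = 0.444
te_C = (3 + 4·4 + 11)/6 = 30/6 = 5; σ²_C = ((11−3)/6)² = 1.778
te_D = (10 + 4·13 + 28)/6 = 90/6 = 15; σ²_D = ((28−10)/6)² = 9.000
te_E = (3 + 4·7 + 11)/6 = 42/6 = 7; σ²_E = ((11−3)/6)² = 1.778

Forward pass:
ES_A = 0; EF_A = 10
ES_B = 0; EF_B = 9
ES_C = 0; EF_C = 5
ES_D = max(EF_B=9, EF_C=5) = 9; EF_D = 9+15 = 24
ES_E = max(EF_A=10, EF_C=5, EF_D=24) = 24; EF_E = 24+7 = 31
Expected project duration μ = 31 days. Critical path: B → D → E.

Variance along critical path = 0.444 + 9.000 + 1.778 = 11.222
σ = √11.222 = 3.350 days

3.35 days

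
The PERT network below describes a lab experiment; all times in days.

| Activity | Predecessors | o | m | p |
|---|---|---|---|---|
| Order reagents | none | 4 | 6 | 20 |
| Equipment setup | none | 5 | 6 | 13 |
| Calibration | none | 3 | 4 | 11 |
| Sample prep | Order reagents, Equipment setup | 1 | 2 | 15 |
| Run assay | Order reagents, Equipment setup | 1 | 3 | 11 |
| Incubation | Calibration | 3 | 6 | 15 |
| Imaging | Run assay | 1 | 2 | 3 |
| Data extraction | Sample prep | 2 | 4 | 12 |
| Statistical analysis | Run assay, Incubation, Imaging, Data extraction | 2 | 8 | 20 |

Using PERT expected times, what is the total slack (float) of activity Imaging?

te_Order reagents = (4 + 4·6 + 20)/6 = 48/6 = 8
te_Equipment setup = (5 + 4·6 + 13)/6 = 42/6 = 7
te_Calibration = (3 + 4·4 + 11)/6 = 30/6 = 5
te_Sample prep = (1 + 4·2 + 15)/6 = 24/6 = 4
te_Run assay = (1 + 4·3 + 11)/6 = 24/6 = 4
te_Incubation = (3 + 4·6 + 15)/6 = 42/6 = 7
te_Imaging = (1 + 4·2 + 3)/6 = 12/6 = 2
te_Data extraction = (2 + 4·4 + 12)/6 = 30/6 = 5
te_Statistical analysis = (2 + 4·8 + 20)/6 = 54/6 = 9

Forward pass:
ES_Order reagents = 0; EF_Order reagents = 8
ES_Equipment setup = 0; EF_Equipment setup = 7
ES_Calibration = 0; EF_Calibration = 5
ES_Sample prep = max(EF_Order reagents=8, EF_Equipment setup=7) = 8; EF_Sample prep = 8+4 = 12
ES_Run assay = max(EF_Order reagents=8, EF_Equipment setup=7) = 8; EF_Run assay = 8+4 = 12
ES_Incubation = 5; EF_Incubation = 5+7 = 12
ES_Imaging = 12; EF_Imaging = 12+2 = 14
ES_Data extraction = 12; EF_Data extraction = 12+5 = 17
ES_Statistical analysis = max(EF_Run assay=12, EF_Incubation=12, EF_Imaging=14, EF_Data extraction=17) = 17; EF_Statistical analysis = 17+9 = 26
Expected project duration μ = 26 days. Critical path: Order reagents → Sample prep → Data extraction → Statistical analysis.

Backward pass:
LF_Statistical analysis = 26; LS_Statistical analysis = 26−9 = 17
LF_Data extraction = LS_Statistical analysis = 17; LS_Data extraction = 17−5 = 12
LF_Imaging = LS_Statistical analysis = 17; LS_Imaging = 17−2 = 15
LF_Incubation = LS_Statistical analysis = 17; LS_Incubation = 17−7 = 10
LF_Run assay = min(LS_Imaging=15, LS_Statistical analysis=17) = 15; LS_Run assay = 15−4 = 11
LF_Sample prep = LS_Data extraction = 12; LS_Sample prep = 12−4 = 8
LF_Calibration = LS_Incubation = 10; LS_Calibration = 10−5 = 5
LF_Equipment setup = min(LS_Sample prep=8, LS_Run assay=11) = 8; LS_Equipment setup = 8−7 = 1
LF_Order reagents = min(LS_Sample prep=8, LS_Run assay=11) = 8; LS_Order reagents = 8−8 = 0
Slack_Imaging = LS_Imaging − ES_Imaging = 15 − 12 = 3

3 days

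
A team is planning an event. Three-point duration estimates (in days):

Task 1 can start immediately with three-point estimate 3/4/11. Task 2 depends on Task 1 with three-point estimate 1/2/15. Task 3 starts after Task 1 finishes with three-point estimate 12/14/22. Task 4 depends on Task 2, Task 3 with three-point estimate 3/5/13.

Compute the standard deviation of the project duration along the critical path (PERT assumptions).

te_Task 1 = (3 + 4·4 + 11)/6 = 30/6 = 5; σ²_Task 1 = ((11−3)/6)² = 1.778
te_Task 2 = (1 + 4·2 + 15)/6 = 24/6 = 4; σ²_Task 2 = ((15−1)/6)² = 5.444
te_Task 3 = (12 + 4·14 + 22)/6 = 90/6 = 15; σ²_Task 3 = ((22−12)/6)² = 2.778
te_Task 4 = (3 + 4·5 + 13)/6 = 36/6 = 6; σ²_Task 4 = ((13−3)/6)² = 2.778

Forward pass:
ES_Task 1 = 0; EF_Task 1 = 5
ES_Task 2 = 5; EF_Task 2 = 5+4 = 9
ES_Task 3 = 5; EF_Task 3 = 5+15 = 20
ES_Task 4 = max(EF_Task 2=9, EF_Task 3=20) = 20; EF_Task 4 = 20+6 = 26
Expected project duration μ = 26 days. Critical path: Task 1 → Task 3 → Task 4.

Variance along critical path = 1.778 + 2.778 + 2.778 = 7.333
σ = √7.333 = 2.708 days

2.71 days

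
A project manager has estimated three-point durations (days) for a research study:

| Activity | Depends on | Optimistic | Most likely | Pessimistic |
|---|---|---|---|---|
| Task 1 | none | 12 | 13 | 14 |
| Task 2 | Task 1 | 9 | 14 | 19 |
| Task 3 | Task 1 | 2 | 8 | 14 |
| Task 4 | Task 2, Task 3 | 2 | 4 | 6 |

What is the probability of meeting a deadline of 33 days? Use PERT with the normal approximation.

te_Task 1 = (12 + 4·13 + 14)/6 = 78/6 = 13; σ²_Task 1 = ((14−12)/6)² = 0.111
te_Task 2 = (9 + 4·14 + 19)/6 = 84/6 = 14; σ²_Task 2 = ((19−9)/6)² = 2.778
te_Task 3 = (2 + 4·8 + 14)/6 = 48/6 = 8; σ²_Task 3 = ((14−2)/6)² = 4.000
te_Task 4 = (2 + 4·4 + 6)/6 = 24/6 = 4; σ²_Task 4 = ((6−2)/6)² = 0.444

Forward pass:
ES_Task 1 = 0; EF_Task 1 = 13
ES_Task 2 = 13; EF_Task 2 = 13+14 = 27
ES_Task 3 = 13; EF_Task 3 = 13+8 = 21
ES_Task 4 = max(EF_Task 2=27, EF_Task 3=21) = 27; EF_Task 4 = 27+4 = 31
Expected project duration μ = 31 days. Critical path: Task 1 → Task 2 → Task 4.

Variance along critical path = 0.111 + 2.778 + 0.444 = 3.333; σ = √3.333 = 1.826 days.
Z = (33 − 31) / 1.826 = 1.095
P(T ≤ 33) = Φ(1.095) ≈ 0.863

0.863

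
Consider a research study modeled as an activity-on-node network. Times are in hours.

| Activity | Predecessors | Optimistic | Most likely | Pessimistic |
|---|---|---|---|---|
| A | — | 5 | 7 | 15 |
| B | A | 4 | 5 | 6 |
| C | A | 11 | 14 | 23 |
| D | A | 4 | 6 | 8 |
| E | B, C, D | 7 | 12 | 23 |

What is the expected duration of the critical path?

36 hours

te_A = (5 + 4·7 + 15)/6 = 48/6 = 8
te_B = (4 + 4·5 + 6)/6 = 30/6 = 5
te_C = (11 + 4·14 + 23)/6 = 90/6 = 15
te_D = (4 + 4·6 + 8)/6 = 36/6 = 6
te_E = (7 + 4·12 + 23)/6 = 78/6 = 13

Forward pass:
ES_A = 0; EF_A = 8
ES_B = 8; EF_B = 8+5 = 13
ES_C = 8; EF_C = 8+15 = 23
ES_D = 8; EF_D = 8+6 = 14
ES_E = max(EF_B=13, EF_C=23, EF_D=14) = 23; EF_E = 23+13 = 36
Expected project duration μ = 36 hours. Critical path: A → C → E.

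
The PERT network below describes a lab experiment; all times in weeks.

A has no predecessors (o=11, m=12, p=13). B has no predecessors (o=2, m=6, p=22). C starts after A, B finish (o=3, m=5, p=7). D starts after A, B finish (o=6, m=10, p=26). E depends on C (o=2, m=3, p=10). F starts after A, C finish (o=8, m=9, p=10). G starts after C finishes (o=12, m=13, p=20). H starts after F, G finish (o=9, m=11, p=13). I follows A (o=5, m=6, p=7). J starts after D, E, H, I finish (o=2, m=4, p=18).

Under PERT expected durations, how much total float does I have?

te_A = (11 + 4·12 + 13)/6 = 72/6 = 12
te_B = (2 + 4·6 + 22)/6 = 48/6 = 8
te_C = (3 + 4·5 + 7)/6 = 30/6 = 5
te_D = (6 + 4·10 + 26)/6 = 72/6 = 12
te_E = (2 + 4·3 + 10)/6 = 24/6 = 4
te_F = (8 + 4·9 + 10)/6 = 54/6 = 9
te_G = (12 + 4·13 + 20)/6 = 84/6 = 14
te_H = (9 + 4·11 + 13)/6 = 66/6 = 11
te_I = (5 + 4·6 + 7)/6 = 36/6 = 6
te_J = (2 + 4·4 + 18)/6 = 36/6 = 6

Forward pass:
ES_A = 0; EF_A = 12
ES_B = 0; EF_B = 8
ES_C = max(EF_A=12, EF_B=8) = 12; EF_C = 12+5 = 17
ES_D = max(EF_A=12, EF_B=8) = 12; EF_D = 12+12 = 24
ES_E = 17; EF_E = 17+4 = 21
ES_F = max(EF_A=12, EF_C=17) = 17; EF_F = 17+9 = 26
ES_G = 17; EF_G = 17+14 = 31
ES_H = max(EF_F=26, EF_G=31) = 31; EF_H = 31+11 = 42
ES_I = 12; EF_I = 12+6 = 18
ES_J = max(EF_D=24, EF_E=21, EF_H=42, EF_I=18) = 42; EF_J = 42+6 = 48
Expected project duration μ = 48 weeks. Critical path: A → C → G → H → J.

Backward pass:
LF_J = 48; LS_J = 48−6 = 42
LF_I = LS_J = 42; LS_I = 42−6 = 36
LF_H = LS_J = 42; LS_H = 42−11 = 31
LF_G = LS_H = 31; LS_G = 31−14 = 17
LF_F = LS_H = 31; LS_F = 31−9 = 22
LF_E = LS_J = 42; LS_E = 42−4 = 38
LF_D = LS_J = 42; LS_D = 42−12 = 30
LF_C = min(LS_E=38, LS_F=22, LS_G=17) = 17; LS_C = 17−5 = 12
LF_B = min(LS_C=12, LS_D=30) = 12; LS_B = 12−8 = 4
LF_A = min(LS_C=12, LS_D=30, LS_F=22, LS_I=36) = 12; LS_A = 12−12 = 0
Slack_I = LS_I − ES_I = 36 − 12 = 24

24 weeks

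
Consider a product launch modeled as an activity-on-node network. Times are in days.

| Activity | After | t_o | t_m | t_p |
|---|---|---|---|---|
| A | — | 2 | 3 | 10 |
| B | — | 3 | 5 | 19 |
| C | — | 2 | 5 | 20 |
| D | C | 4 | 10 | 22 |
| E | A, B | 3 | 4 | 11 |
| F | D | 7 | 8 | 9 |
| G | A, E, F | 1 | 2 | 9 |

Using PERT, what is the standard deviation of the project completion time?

4.46 days

te_A = (2 + 4·3 + 10)/6 = 24/6 = 4; σ²_A = ((10−2)/6)² = 1.778
te_B = (3 + 4·5 + 19)/6 = 42/6 = 7; σ²_B = ((19−3)/6)² = 7.111
te_C = (2 + 4·5 + 20)/6 = 42/6 = 7; σ²_C = ((20−2)/6)² = 9.000
te_D = (4 + 4·10 + 22)/6 = 66/6 = 11; σ²_D = ((22−4)/6)² = 9.000
te_E = (3 + 4·4 + 11)/6 = 30/6 = 5; σ²_E = ((11−3)/6)² = 1.778
te_F = (7 + 4·8 + 9)/6 = 48/6 = 8; σ²_F = ((9−7)/6)² = 0.111
te_G = (1 + 4·2 + 9)/6 = 18/6 = 3; σ²_G = ((9−1)/6)² = 1.778

Forward pass:
ES_A = 0; EF_A = 4
ES_B = 0; EF_B = 7
ES_C = 0; EF_C = 7
ES_D = 7; EF_D = 7+11 = 18
ES_E = max(EF_A=4, EF_B=7) = 7; EF_E = 7+5 = 12
ES_F = 18; EF_F = 18+8 = 26
ES_G = max(EF_A=4, EF_E=12, EF_F=26) = 26; EF_G = 26+3 = 29
Expected project duration μ = 29 days. Critical path: C → D → F → G.

Variance along critical path = 9.000 + 9.000 + 0.111 + 1.778 = 19.889
σ = √19.889 = 4.460 days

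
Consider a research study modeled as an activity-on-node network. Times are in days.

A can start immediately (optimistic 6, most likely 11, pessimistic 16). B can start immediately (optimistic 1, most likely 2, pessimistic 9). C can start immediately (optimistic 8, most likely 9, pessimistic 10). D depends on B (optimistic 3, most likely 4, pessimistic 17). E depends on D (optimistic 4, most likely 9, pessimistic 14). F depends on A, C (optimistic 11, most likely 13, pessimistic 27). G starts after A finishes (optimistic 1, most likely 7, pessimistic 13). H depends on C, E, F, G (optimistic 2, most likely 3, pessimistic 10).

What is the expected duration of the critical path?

te_A = (6 + 4·11 + 16)/6 = 66/6 = 11
te_B = (1 + 4·2 + 9)/6 = 18/6 = 3
te_C = (8 + 4·9 + 10)/6 = 54/6 = 9
te_D = (3 + 4·4 + 17)/6 = 36/6 = 6
te_E = (4 + 4·9 + 14)/6 = 54/6 = 9
te_F = (11 + 4·13 + 27)/6 = 90/6 = 15
te_G = (1 + 4·7 + 13)/6 = 42/6 = 7
te_H = (2 + 4·3 + 10)/6 = 24/6 = 4

Forward pass:
ES_A = 0; EF_A = 11
ES_B = 0; EF_B = 3
ES_C = 0; EF_C = 9
ES_D = 3; EF_D = 3+6 = 9
ES_E = 9; EF_E = 9+9 = 18
ES_F = max(EF_A=11, EF_C=9) = 11; EF_F = 11+15 = 26
ES_G = 11; EF_G = 11+7 = 18
ES_H = max(EF_C=9, EF_E=18, EF_F=26, EF_G=18) = 26; EF_H = 26+4 = 30
Expected project duration μ = 30 days. Critical path: A → F → H.

30 days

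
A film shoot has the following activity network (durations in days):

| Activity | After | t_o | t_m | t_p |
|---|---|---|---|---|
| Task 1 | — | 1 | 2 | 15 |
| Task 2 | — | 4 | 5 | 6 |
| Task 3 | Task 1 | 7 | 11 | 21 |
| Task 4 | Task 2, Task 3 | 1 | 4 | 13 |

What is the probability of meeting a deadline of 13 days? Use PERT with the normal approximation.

0.019

te_Task 1 = (1 + 4·2 + 15)/6 = 24/6 = 4; σ²_Task 1 = ((15−1)/6)² = 5.444
te_Task 2 = (4 + 4·5 + 6)/6 = 30/6 = 5; σ²_Task 2 = ((6−4)/6)² = 0.111
te_Task 3 = (7 + 4·11 + 21)/6 = 72/6 = 12; σ²_Task 3 = ((21−7)/6)² = 5.444
te_Task 4 = (1 + 4·4 + 13)/6 = 30/6 = 5; σ²_Task 4 = ((13−1)/6)² = 4.000

Forward pass:
ES_Task 1 = 0; EF_Task 1 = 4
ES_Task 2 = 0; EF_Task 2 = 5
ES_Task 3 = 4; EF_Task 3 = 4+12 = 16
ES_Task 4 = max(EF_Task 2=5, EF_Task 3=16) = 16; EF_Task 4 = 16+5 = 21
Expected project duration μ = 21 days. Critical path: Task 1 → Task 3 → Task 4.

Variance along critical path = 5.444 + 5.444 + 4.000 = 14.889; σ = √14.889 = 3.859 days.
Z = (13 − 21) / 3.859 = -2.073
P(T ≤ 13) = Φ(-2.073) ≈ 0.019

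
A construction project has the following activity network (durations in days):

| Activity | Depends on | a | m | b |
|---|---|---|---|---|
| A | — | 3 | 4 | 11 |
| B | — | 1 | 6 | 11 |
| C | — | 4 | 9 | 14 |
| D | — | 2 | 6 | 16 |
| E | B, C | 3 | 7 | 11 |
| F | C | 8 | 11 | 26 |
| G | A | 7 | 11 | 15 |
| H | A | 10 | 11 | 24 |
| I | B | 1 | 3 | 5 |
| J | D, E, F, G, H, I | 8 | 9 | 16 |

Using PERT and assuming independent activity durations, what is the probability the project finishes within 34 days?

te_A = (3 + 4·4 + 11)/6 = 30/6 = 5; σ²_A = ((11−3)/6)² = 1.778
te_B = (1 + 4·6 + 11)/6 = 36/6 = 6; σ²_B = ((11−1)/6)² = 2.778
te_C = (4 + 4·9 + 14)/6 = 54/6 = 9; σ²_C = ((14−4)/6)² = 2.778
te_D = (2 + 4·6 + 16)/6 = 42/6 = 7; σ²_D = ((16−2)/6)² = 5.444
te_E = (3 + 4·7 + 11)/6 = 42/6 = 7; σ²_E = ((11−3)/6)² = 1.778
te_F = (8 + 4·11 + 26)/6 = 78/6 = 13; σ²_F = ((26−8)/6)² = 9.000
te_G = (7 + 4·11 + 15)/6 = 66/6 = 11; σ²_G = ((15−7)/6)² = 1.778
te_H = (10 + 4·11 + 24)/6 = 78/6 = 13; σ²_H = ((24−10)/6)² = 5.444
te_I = (1 + 4·3 + 5)/6 = 18/6 = 3; σ²_I = ((5−1)/6)² = 0.444
te_J = (8 + 4·9 + 16)/6 = 60/6 = 10; σ²_J = ((16−8)/6)² = 1.778

Forward pass:
ES_A = 0; EF_A = 5
ES_B = 0; EF_B = 6
ES_C = 0; EF_C = 9
ES_D = 0; EF_D = 7
ES_E = max(EF_B=6, EF_C=9) = 9; EF_E = 9+7 = 16
ES_F = 9; EF_F = 9+13 = 22
ES_G = 5; EF_G = 5+11 = 16
ES_H = 5; EF_H = 5+13 = 18
ES_I = 6; EF_I = 6+3 = 9
ES_J = max(EF_D=7, EF_E=16, EF_F=22, EF_G=16, EF_H=18, EF_I=9) = 22; EF_J = 22+10 = 32
Expected project duration μ = 32 days. Critical path: C → F → J.

Variance along critical path = 2.778 + 9.000 + 1.778 = 13.556; σ = √13.556 = 3.682 days.
Z = (34 − 32) / 3.682 = 0.543
P(T ≤ 34) = Φ(0.543) ≈ 0.707

0.707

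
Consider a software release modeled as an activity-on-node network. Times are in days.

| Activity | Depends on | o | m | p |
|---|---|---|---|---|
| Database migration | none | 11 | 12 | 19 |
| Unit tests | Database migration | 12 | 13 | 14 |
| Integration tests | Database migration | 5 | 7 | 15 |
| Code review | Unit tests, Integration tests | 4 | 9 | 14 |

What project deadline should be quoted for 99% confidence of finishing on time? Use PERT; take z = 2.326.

40.0 days

te_Database migration = (11 + 4·12 + 19)/6 = 78/6 = 13; σ²_Database migration = ((19−11)/6)² = 1.778
te_Unit tests = (12 + 4·13 + 14)/6 = 78/6 = 13; σ²_Unit tests = ((14−12)/6)² = 0.111
te_Integration tests = (5 + 4·7 + 15)/6 = 48/6 = 8; σ²_Integration tests = ((15−5)/6)² = 2.778
te_Code review = (4 + 4·9 + 14)/6 = 54/6 = 9; σ²_Code review = ((14−4)/6)² = 2.778

Forward pass:
ES_Database migration = 0; EF_Database migration = 13
ES_Unit tests = 13; EF_Unit tests = 13+13 = 26
ES_Integration tests = 13; EF_Integration tests = 13+8 = 21
ES_Code review = max(EF_Unit tests=26, EF_Integration tests=21) = 26; EF_Code review = 26+9 = 35
Expected project duration μ = 35 days. Critical path: Database migration → Unit tests → Code review.

Variance along critical path = 1.778 + 0.111 + 2.778 = 4.667; σ = 2.160 days.
D = μ + z·σ = 35 + 2.326·2.160 = 40.0 days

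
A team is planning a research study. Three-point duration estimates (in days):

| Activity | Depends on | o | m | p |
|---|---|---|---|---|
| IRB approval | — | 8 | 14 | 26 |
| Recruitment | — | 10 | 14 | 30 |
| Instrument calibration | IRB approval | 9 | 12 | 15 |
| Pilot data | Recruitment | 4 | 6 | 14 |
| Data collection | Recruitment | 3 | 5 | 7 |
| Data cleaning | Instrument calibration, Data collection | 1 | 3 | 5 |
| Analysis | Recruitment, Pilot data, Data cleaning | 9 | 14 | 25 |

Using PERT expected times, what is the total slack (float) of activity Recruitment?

6 days

te_IRB approval = (8 + 4·14 + 26)/6 = 90/6 = 15
te_Recruitment = (10 + 4·14 + 30)/6 = 96/6 = 16
te_Instrument calibration = (9 + 4·12 + 15)/6 = 72/6 = 12
te_Pilot data = (4 + 4·6 + 14)/6 = 42/6 = 7
te_Data collection = (3 + 4·5 + 7)/6 = 30/6 = 5
te_Data cleaning = (1 + 4·3 + 5)/6 = 18/6 = 3
te_Analysis = (9 + 4·14 + 25)/6 = 90/6 = 15

Forward pass:
ES_IRB approval = 0; EF_IRB approval = 15
ES_Recruitment = 0; EF_Recruitment = 16
ES_Instrument calibration = 15; EF_Instrument calibration = 15+12 = 27
ES_Pilot data = 16; EF_Pilot data = 16+7 = 23
ES_Data collection = 16; EF_Data collection = 16+5 = 21
ES_Data cleaning = max(EF_Instrument calibration=27, EF_Data collection=21) = 27; EF_Data cleaning = 27+3 = 30
ES_Analysis = max(EF_Recruitment=16, EF_Pilot data=23, EF_Data cleaning=30) = 30; EF_Analysis = 30+15 = 45
Expected project duration μ = 45 days. Critical path: IRB approval → Instrument calibration → Data cleaning → Analysis.

Backward pass:
LF_Analysis = 45; LS_Analysis = 45−15 = 30
LF_Data cleaning = LS_Analysis = 30; LS_Data cleaning = 30−3 = 27
LF_Data collection = LS_Data cleaning = 27; LS_Data collection = 27−5 = 22
LF_Pilot data = LS_Analysis = 30; LS_Pilot data = 30−7 = 23
LF_Instrument calibration = LS_Data cleaning = 27; LS_Instrument calibration = 27−12 = 15
LF_Recruitment = min(LS_Pilot data=23, LS_Data collection=22, LS_Analysis=30) = 22; LS_Recruitment = 22−16 = 6
LF_IRB approval = LS_Instrument calibration = 15; LS_IRB approval = 15−15 = 0
Slack_Recruitment = LS_Recruitment − ES_Recruitment = 6 − 0 = 6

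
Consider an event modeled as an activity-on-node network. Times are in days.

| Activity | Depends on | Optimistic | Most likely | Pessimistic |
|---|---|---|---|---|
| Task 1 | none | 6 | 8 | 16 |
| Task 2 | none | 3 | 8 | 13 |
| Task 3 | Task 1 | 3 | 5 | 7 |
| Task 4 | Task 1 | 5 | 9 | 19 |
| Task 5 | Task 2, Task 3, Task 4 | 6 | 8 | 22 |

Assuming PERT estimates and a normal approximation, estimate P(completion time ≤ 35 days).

te_Task 1 = (6 + 4·8 + 16)/6 = 54/6 = 9; σ²_Task 1 = ((16−6)/6)² = 2.778
te_Task 2 = (3 + 4·8 + 13)/6 = 48/6 = 8; σ²_Task 2 = ((13−3)/6)² = 2.778
te_Task 3 = (3 + 4·5 + 7)/6 = 30/6 = 5; σ²_Task 3 = ((7−3)/6)² = 0.444
te_Task 4 = (5 + 4·9 + 19)/6 = 60/6 = 10; σ²_Task 4 = ((19−5)/6)² = 5.444
te_Task 5 = (6 + 4·8 + 22)/6 = 60/6 = 10; σ²_Task 5 = ((22−6)/6)² = 7.111

Forward pass:
ES_Task 1 = 0; EF_Task 1 = 9
ES_Task 2 = 0; EF_Task 2 = 8
ES_Task 3 = 9; EF_Task 3 = 9+5 = 14
ES_Task 4 = 9; EF_Task 4 = 9+10 = 19
ES_Task 5 = max(EF_Task 2=8, EF_Task 3=14, EF_Task 4=19) = 19; EF_Task 5 = 19+10 = 29
Expected project duration μ = 29 days. Critical path: Task 1 → Task 4 → Task 5.

Variance along critical path = 2.778 + 5.444 + 7.111 = 15.333; σ = √15.333 = 3.916 days.
Z = (35 − 29) / 3.916 = 1.532
P(T ≤ 35) = Φ(1.532) ≈ 0.937

0.937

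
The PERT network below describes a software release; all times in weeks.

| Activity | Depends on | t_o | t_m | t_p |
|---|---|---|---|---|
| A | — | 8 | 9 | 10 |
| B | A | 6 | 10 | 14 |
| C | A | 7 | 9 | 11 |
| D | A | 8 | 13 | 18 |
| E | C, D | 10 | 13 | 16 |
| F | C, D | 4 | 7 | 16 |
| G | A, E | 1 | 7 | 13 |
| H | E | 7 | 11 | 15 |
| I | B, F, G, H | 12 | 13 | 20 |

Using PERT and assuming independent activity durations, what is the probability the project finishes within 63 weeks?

0.864

te_A = (8 + 4·9 + 10)/6 = 54/6 = 9; σ²_A = ((10−8)/6)² = 0.111
te_B = (6 + 4·10 + 14)/6 = 60/6 = 10; σ²_B = ((14−6)/6)² = 1.778
te_C = (7 + 4·9 + 11)/6 = 54/6 = 9; σ²_C = ((11−7)/6)² = 0.444
te_D = (8 + 4·13 + 18)/6 = 78/6 = 13; σ²_D = ((18−8)/6)² = 2.778
te_E = (10 + 4·13 + 16)/6 = 78/6 = 13; σ²_E = ((16−10)/6)² = 1.000
te_F = (4 + 4·7 + 16)/6 = 48/6 = 8; σ²_F = ((16−4)/6)² = 4.000
te_G = (1 + 4·7 + 13)/6 = 42/6 = 7; σ²_G = ((13−1)/6)² = 4.000
te_H = (7 + 4·11 + 15)/6 = 66/6 = 11; σ²_H = ((15−7)/6)² = 1.778
te_I = (12 + 4·13 + 20)/6 = 84/6 = 14; σ²_I = ((20−12)/6)² = 1.778

Forward pass:
ES_A = 0; EF_A = 9
ES_B = 9; EF_B = 9+10 = 19
ES_C = 9; EF_C = 9+9 = 18
ES_D = 9; EF_D = 9+13 = 22
ES_E = max(EF_C=18, EF_D=22) = 22; EF_E = 22+13 = 35
ES_F = max(EF_C=18, EF_D=22) = 22; EF_F = 22+8 = 30
ES_G = max(EF_A=9, EF_E=35) = 35; EF_G = 35+7 = 42
ES_H = 35; EF_H = 35+11 = 46
ES_I = max(EF_B=19, EF_F=30, EF_G=42, EF_H=46) = 46; EF_I = 46+14 = 60
Expected project duration μ = 60 weeks. Critical path: A → D → E → H → I.

Variance along critical path = 0.111 + 2.778 + 1.000 + 1.778 + 1.778 = 7.444; σ = √7.444 = 2.728 weeks.
Z = (63 − 60) / 2.728 = 1.100
P(T ≤ 63) = Φ(1.100) ≈ 0.864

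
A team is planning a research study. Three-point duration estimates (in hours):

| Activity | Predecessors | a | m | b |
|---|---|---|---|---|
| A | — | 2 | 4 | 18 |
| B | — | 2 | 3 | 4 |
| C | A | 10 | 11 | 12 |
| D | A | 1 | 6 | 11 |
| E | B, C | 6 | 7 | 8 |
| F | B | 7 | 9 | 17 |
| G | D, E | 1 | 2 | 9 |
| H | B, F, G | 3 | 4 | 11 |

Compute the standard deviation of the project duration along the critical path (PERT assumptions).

te_A = (2 + 4·4 + 18)/6 = 36/6 = 6; σ²_A = ((18−2)/6)² = 7.111
te_B = (2 + 4·3 + 4)/6 = 18/6 = 3; σ²_B = ((4−2)/6)² = 0.111
te_C = (10 + 4·11 + 12)/6 = 66/6 = 11; σ²_C = ((12−10)/6)² = 0.111
te_D = (1 + 4·6 + 11)/6 = 36/6 = 6; σ²_D = ((11−1)/6)² = 2.778
te_E = (6 + 4·7 + 8)/6 = 42/6 = 7; σ²_E = ((8−6)/6)² = 0.111
te_F = (7 + 4·9 + 17)/6 = 60/6 = 10; σ²_F = ((17−7)/6)² = 2.778
te_G = (1 + 4·2 + 9)/6 = 18/6 = 3; σ²_G = ((9−1)/6)² = 1.778
te_H = (3 + 4·4 + 11)/6 = 30/6 = 5; σ²_H = ((11−3)/6)² = 1.778

Forward pass:
ES_A = 0; EF_A = 6
ES_B = 0; EF_B = 3
ES_C = 6; EF_C = 6+11 = 17
ES_D = 6; EF_D = 6+6 = 12
ES_E = max(EF_B=3, EF_C=17) = 17; EF_E = 17+7 = 24
ES_F = 3; EF_F = 3+10 = 13
ES_G = max(EF_D=12, EF_E=24) = 24; EF_G = 24+3 = 27
ES_H = max(EF_B=3, EF_F=13, EF_G=27) = 27; EF_H = 27+5 = 32
Expected project duration μ = 32 hours. Critical path: A → C → E → G → H.

Variance along critical path = 7.111 + 0.111 + 0.111 + 1.778 + 1.778 = 10.889
σ = √10.889 = 3.300 hours

3.30 hours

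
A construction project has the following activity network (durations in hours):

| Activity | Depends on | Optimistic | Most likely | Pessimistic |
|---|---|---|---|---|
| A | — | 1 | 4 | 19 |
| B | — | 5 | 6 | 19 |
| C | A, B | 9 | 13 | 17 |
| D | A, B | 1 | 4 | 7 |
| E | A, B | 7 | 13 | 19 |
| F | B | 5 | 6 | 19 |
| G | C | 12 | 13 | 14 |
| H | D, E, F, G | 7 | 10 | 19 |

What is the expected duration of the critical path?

45 hours

te_A = (1 + 4·4 + 19)/6 = 36/6 = 6
te_B = (5 + 4·6 + 19)/6 = 48/6 = 8
te_C = (9 + 4·13 + 17)/6 = 78/6 = 13
te_D = (1 + 4·4 + 7)/6 = 24/6 = 4
te_E = (7 + 4·13 + 19)/6 = 78/6 = 13
te_F = (5 + 4·6 + 19)/6 = 48/6 = 8
te_G = (12 + 4·13 + 14)/6 = 78/6 = 13
te_H = (7 + 4·10 + 19)/6 = 66/6 = 11

Forward pass:
ES_A = 0; EF_A = 6
ES_B = 0; EF_B = 8
ES_C = max(EF_A=6, EF_B=8) = 8; EF_C = 8+13 = 21
ES_D = max(EF_A=6, EF_B=8) = 8; EF_D = 8+4 = 12
ES_E = max(EF_A=6, EF_B=8) = 8; EF_E = 8+13 = 21
ES_F = 8; EF_F = 8+8 = 16
ES_G = 21; EF_G = 21+13 = 34
ES_H = max(EF_D=12, EF_E=21, EF_F=16, EF_G=34) = 34; EF_H = 34+11 = 45
Expected project duration μ = 45 hours. Critical path: B → C → G → H.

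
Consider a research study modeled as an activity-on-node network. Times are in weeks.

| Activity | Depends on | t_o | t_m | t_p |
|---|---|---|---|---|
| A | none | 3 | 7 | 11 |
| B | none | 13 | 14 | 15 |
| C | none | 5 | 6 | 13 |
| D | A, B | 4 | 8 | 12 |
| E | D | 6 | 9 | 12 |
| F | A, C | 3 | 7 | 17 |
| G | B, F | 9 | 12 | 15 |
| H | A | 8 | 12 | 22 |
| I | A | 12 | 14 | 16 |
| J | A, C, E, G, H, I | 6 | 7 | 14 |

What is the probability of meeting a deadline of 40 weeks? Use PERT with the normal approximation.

te_A = (3 + 4·7 + 11)/6 = 42/6 = 7; σ²_A = ((11−3)/6)² = 1.778
te_B = (13 + 4·14 + 15)/6 = 84/6 = 14; σ²_B = ((15−13)/6)² = 0.111
te_C = (5 + 4·6 + 13)/6 = 42/6 = 7; σ²_C = ((13−5)/6)² = 1.778
te_D = (4 + 4·8 + 12)/6 = 48/6 = 8; σ²_D = ((12−4)/6)² = 1.778
te_E = (6 + 4·9 + 12)/6 = 54/6 = 9; σ²_E = ((12−6)/6)² = 1.000
te_F = (3 + 4·7 + 17)/6 = 48/6 = 8; σ²_F = ((17−3)/6)² = 5.444
te_G = (9 + 4·12 + 15)/6 = 72/6 = 12; σ²_G = ((15−9)/6)² = 1.000
te_H = (8 + 4·12 + 22)/6 = 78/6 = 13; σ²_H = ((22−8)/6)² = 5.444
te_I = (12 + 4·14 + 16)/6 = 84/6 = 14; σ²_I = ((16−12)/6)² = 0.444
te_J = (6 + 4·7 + 14)/6 = 48/6 = 8; σ²_J = ((14−6)/6)² = 1.778

Forward pass:
ES_A = 0; EF_A = 7
ES_B = 0; EF_B = 14
ES_C = 0; EF_C = 7
ES_D = max(EF_A=7, EF_B=14) = 14; EF_D = 14+8 = 22
ES_E = 22; EF_E = 22+9 = 31
ES_F = max(EF_A=7, EF_C=7) = 7; EF_F = 7+8 = 15
ES_G = max(EF_B=14, EF_F=15) = 15; EF_G = 15+12 = 27
ES_H = 7; EF_H = 7+13 = 20
ES_I = 7; EF_I = 7+14 = 21
ES_J = max(EF_A=7, EF_C=7, EF_E=31, EF_G=27, EF_H=20, EF_I=21) = 31; EF_J = 31+8 = 39
Expected project duration μ = 39 weeks. Critical path: B → D → E → J.

Variance along critical path = 0.111 + 1.778 + 1.000 + 1.778 = 4.667; σ = √4.667 = 2.160 weeks.
Z = (40 − 39) / 2.160 = 0.463
P(T ≤ 40) = Φ(0.463) ≈ 0.678

0.678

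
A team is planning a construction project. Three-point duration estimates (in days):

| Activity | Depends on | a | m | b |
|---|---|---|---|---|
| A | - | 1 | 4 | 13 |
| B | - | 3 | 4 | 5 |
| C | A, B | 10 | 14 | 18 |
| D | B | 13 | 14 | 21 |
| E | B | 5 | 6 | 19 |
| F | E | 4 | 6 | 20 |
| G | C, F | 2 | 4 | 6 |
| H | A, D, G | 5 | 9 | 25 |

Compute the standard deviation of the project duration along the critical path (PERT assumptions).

4.92 days

te_A = (1 + 4·4 + 13)/6 = 30/6 = 5; σ²_A = ((13−1)/6)² = 4.000
te_B = (3 + 4·4 + 5)/6 = 24/6 = 4; σ²_B = ((5−3)/6)² = 0.111
te_C = (10 + 4·14 + 18)/6 = 84/6 = 14; σ²_C = ((18−10)/6)² = 1.778
te_D = (13 + 4·14 + 21)/6 = 90/6 = 15; σ²_D = ((21−13)/6)² = 1.778
te_E = (5 + 4·6 + 19)/6 = 48/6 = 8; σ²_E = ((19−5)/6)² = 5.444
te_F = (4 + 4·6 + 20)/6 = 48/6 = 8; σ²_F = ((20−4)/6)² = 7.111
te_G = (2 + 4·4 + 6)/6 = 24/6 = 4; σ²_G = ((6−2)/6)² = 0.444
te_H = (5 + 4·9 + 25)/6 = 66/6 = 11; σ²_H = ((25−5)/6)² = 11.111

Forward pass:
ES_A = 0; EF_A = 5
ES_B = 0; EF_B = 4
ES_C = max(EF_A=5, EF_B=4) = 5; EF_C = 5+14 = 19
ES_D = 4; EF_D = 4+15 = 19
ES_E = 4; EF_E = 4+8 = 12
ES_F = 12; EF_F = 12+8 = 20
ES_G = max(EF_C=19, EF_F=20) = 20; EF_G = 20+4 = 24
ES_H = max(EF_A=5, EF_D=19, EF_G=24) = 24; EF_H = 24+11 = 35
Expected project duration μ = 35 days. Critical path: B → E → F → G → H.

Variance along critical path = 0.111 + 5.444 + 7.111 + 0.444 + 11.111 = 24.222
σ = √24.222 = 4.922 days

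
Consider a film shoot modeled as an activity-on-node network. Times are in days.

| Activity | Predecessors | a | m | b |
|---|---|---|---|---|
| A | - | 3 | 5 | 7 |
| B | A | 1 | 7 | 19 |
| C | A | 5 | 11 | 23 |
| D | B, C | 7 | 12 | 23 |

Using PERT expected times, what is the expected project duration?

30 days

te_A = (3 + 4·5 + 7)/6 = 30/6 = 5
te_B = (1 + 4·7 + 19)/6 = 48/6 = 8
te_C = (5 + 4·11 + 23)/6 = 72/6 = 12
te_D = (7 + 4·12 + 23)/6 = 78/6 = 13

Forward pass:
ES_A = 0; EF_A = 5
ES_B = 5; EF_B = 5+8 = 13
ES_C = 5; EF_C = 5+12 = 17
ES_D = max(EF_B=13, EF_C=17) = 17; EF_D = 17+13 = 30
Expected project duration μ = 30 days. Critical path: A → C → D.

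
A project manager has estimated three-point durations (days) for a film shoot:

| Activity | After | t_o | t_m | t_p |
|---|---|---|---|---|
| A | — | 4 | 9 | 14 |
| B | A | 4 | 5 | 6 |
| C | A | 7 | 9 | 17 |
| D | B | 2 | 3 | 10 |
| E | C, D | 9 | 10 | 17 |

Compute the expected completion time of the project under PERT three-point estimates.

30 days

te_A = (4 + 4·9 + 14)/6 = 54/6 = 9
te_B = (4 + 4·5 + 6)/6 = 30/6 = 5
te_C = (7 + 4·9 + 17)/6 = 60/6 = 10
te_D = (2 + 4·3 + 10)/6 = 24/6 = 4
te_E = (9 + 4·10 + 17)/6 = 66/6 = 11

Forward pass:
ES_A = 0; EF_A = 9
ES_B = 9; EF_B = 9+5 = 14
ES_C = 9; EF_C = 9+10 = 19
ES_D = 14; EF_D = 14+4 = 18
ES_E = max(EF_C=19, EF_D=18) = 19; EF_E = 19+11 = 30
Expected project duration μ = 30 days. Critical path: A → C → E.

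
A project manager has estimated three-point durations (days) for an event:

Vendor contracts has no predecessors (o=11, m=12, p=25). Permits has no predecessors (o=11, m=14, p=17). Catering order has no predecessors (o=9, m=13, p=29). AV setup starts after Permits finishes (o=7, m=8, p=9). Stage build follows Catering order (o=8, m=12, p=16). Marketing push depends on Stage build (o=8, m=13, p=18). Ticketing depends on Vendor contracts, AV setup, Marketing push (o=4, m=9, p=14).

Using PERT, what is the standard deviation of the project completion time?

te_Vendor contracts = (11 + 4·12 + 25)/6 = 84/6 = 14; σ²_Vendor contracts = ((25−11)/6)² = 5.444
te_Permits = (11 + 4·14 + 17)/6 = 84/6 = 14; σ²_Permits = ((17−11)/6)² = 1.000
te_Catering order = (9 + 4·13 + 29)/6 = 90/6 = 15; σ²_Catering order = ((29−9)/6)² = 11.111
te_AV setup = (7 + 4·8 + 9)/6 = 48/6 = 8; σ²_AV setup = ((9−7)/6)² = 0.111
te_Stage build = (8 + 4·12 + 16)/6 = 72/6 = 12; σ²_Stage build = ((16−8)/6)² = 1.778
te_Marketing push = (8 + 4·13 + 18)/6 = 78/6 = 13; σ²_Marketing push = ((18−8)/6)² = 2.778
te_Ticketing = (4 + 4·9 + 14)/6 = 54/6 = 9; σ²_Ticketing = ((14−4)/6)² = 2.778

Forward pass:
ES_Vendor contracts = 0; EF_Vendor contracts = 14
ES_Permits = 0; EF_Permits = 14
ES_Catering order = 0; EF_Catering order = 15
ES_AV setup = 14; EF_AV setup = 14+8 = 22
ES_Stage build = 15; EF_Stage build = 15+12 = 27
ES_Marketing push = 27; EF_Marketing push = 27+13 = 40
ES_Ticketing = max(EF_Vendor contracts=14, EF_AV setup=22, EF_Marketing push=40) = 40; EF_Ticketing = 40+9 = 49
Expected project duration μ = 49 days. Critical path: Catering order → Stage build → Marketing push → Ticketing.

Variance along critical path = 11.111 + 1.778 + 2.778 + 2.778 = 18.444
σ = √18.444 = 4.295 days

4.29 days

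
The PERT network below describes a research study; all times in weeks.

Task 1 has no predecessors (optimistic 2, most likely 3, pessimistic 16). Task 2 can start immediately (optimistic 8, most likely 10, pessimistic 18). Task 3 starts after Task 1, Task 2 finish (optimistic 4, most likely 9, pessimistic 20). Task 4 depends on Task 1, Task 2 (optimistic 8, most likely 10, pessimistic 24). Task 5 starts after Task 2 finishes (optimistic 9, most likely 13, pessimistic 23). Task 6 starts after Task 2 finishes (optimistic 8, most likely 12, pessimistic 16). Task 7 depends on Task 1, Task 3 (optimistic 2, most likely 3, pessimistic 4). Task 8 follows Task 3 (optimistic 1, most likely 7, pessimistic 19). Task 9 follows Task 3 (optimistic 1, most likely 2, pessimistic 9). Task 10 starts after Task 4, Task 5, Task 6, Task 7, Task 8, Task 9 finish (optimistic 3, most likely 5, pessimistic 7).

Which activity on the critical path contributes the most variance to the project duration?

te_Task 1 = (2 + 4·3 + 16)/6 = 30/6 = 5; σ²_Task 1 = ((16−2)/6)² = 5.444
te_Task 2 = (8 + 4·10 + 18)/6 = 66/6 = 11; σ²_Task 2 = ((18−8)/6)² = 2.778
te_Task 3 = (4 + 4·9 + 20)/6 = 60/6 = 10; σ²_Task 3 = ((20−4)/6)² = 7.111
te_Task 4 = (8 + 4·10 + 24)/6 = 72/6 = 12; σ²_Task 4 = ((24−8)/6)² = 7.111
te_Task 5 = (9 + 4·13 + 23)/6 = 84/6 = 14; σ²_Task 5 = ((23−9)/6)² = 5.444
te_Task 6 = (8 + 4·12 + 16)/6 = 72/6 = 12; σ²_Task 6 = ((16−8)/6)² = 1.778
te_Task 7 = (2 + 4·3 + 4)/6 = 18/6 = 3; σ²_Task 7 = ((4−2)/6)² = 0.111
te_Task 8 = (1 + 4·7 + 19)/6 = 48/6 = 8; σ²_Task 8 = ((19−1)/6)² = 9.000
te_Task 9 = (1 + 4·2 + 9)/6 = 18/6 = 3; σ²_Task 9 = ((9−1)/6)² = 1.778
te_Task 10 = (3 + 4·5 + 7)/6 = 30/6 = 5; σ²_Task 10 = ((7−3)/6)² = 0.444

Forward pass:
ES_Task 1 = 0; EF_Task 1 = 5
ES_Task 2 = 0; EF_Task 2 = 11
ES_Task 3 = max(EF_Task 1=5, EF_Task 2=11) = 11; EF_Task 3 = 11+10 = 21
ES_Task 4 = max(EF_Task 1=5, EF_Task 2=11) = 11; EF_Task 4 = 11+12 = 23
ES_Task 5 = 11; EF_Task 5 = 11+14 = 25
ES_Task 6 = 11; EF_Task 6 = 11+12 = 23
ES_Task 7 = max(EF_Task 1=5, EF_Task 3=21) = 21; EF_Task 7 = 21+3 = 24
ES_Task 8 = 21; EF_Task 8 = 21+8 = 29
ES_Task 9 = 21; EF_Task 9 = 21+3 = 24
ES_Task 10 = max(EF_Task 4=23, EF_Task 5=25, EF_Task 6=23, EF_Task 7=24, EF_Task 8=29, EF_Task 9=24) = 29; EF_Task 10 = 29+5 = 34
Expected project duration μ = 34 weeks. Critical path: Task 2 → Task 3 → Task 8 → Task 10.

Variances on critical path: σ²_Task 2=2.778, σ²_Task 3=7.111, σ²_Task 8=9.000, σ²_Task 10=0.444.
Largest is σ²_Task 8 = 9.000.

Task 8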